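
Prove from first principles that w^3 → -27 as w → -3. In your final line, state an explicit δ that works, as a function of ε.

δ = min(1, ε/37)

Fix ε > 0. We seek δ > 0 with 0 < |w + 3| < δ ⇒ |w^3 + 27| < ε.
Factor: w^3 + 27 = (w + 3)(w^2 - 3w + 9), so |w^3 + 27| = |w + 3|·|w^2 - 3w + 9|.
Restrict δ ≤ 1. Then |w + 3| < 1 gives |w| < 4, so by the triangle inequality |w^2 - 3w + 9| ≤ 4^2 + 3·4 + 9 = 37.
Hence |w^3 + 27| ≤ 37|w + 3|, which is < ε once |w + 3| < ε/37.
Take δ = min(1, ε/37). If 0 < |w + 3| < δ then both bounds hold and |w^3 + 27| ≤ 37|w + 3| < 37·(ε/37) = ε.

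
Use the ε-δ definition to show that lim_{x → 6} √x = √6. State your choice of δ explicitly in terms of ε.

Let ε > 0. We want δ > 0 such that 0 < |x − 6| < δ implies |√x − √6| < ε.
Rationalise: √x − √6 = (x − 6)/(√x + √6), so |√x − √6| = |x − 6|/(√x + √6).
Restrict δ ≤ 6 so that |x − 6| < 6 forces x > 0, and then √x + √6 > √6.
Hence |√x − √6| < |x − 6|/√6, which is < ε once |x − 6| < √6·ε.
Take δ = min(6, √6·ε). If 0 < |x − 6| < δ then x > 0 and |√x − √6| < |x − 6|/√6 < ε.

δ = min(6, √6·ε)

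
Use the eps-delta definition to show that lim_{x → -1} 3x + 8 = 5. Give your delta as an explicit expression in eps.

Let eps > 0 be given. We need delta > 0 so that 0 < |x + 1| < delta implies |(3x + 8) − 5| < eps.
Since (3x + 8) − 5 = 3(x + 1), we have |(3x + 8) − 5| = 3|x + 1|.
Thus it suffices that |x + 1| < eps/3.
Take delta = eps/3. If 0 < |x + 1| < delta then |(3x + 8) − 5| = 3|x + 1| < 3·(eps/3) = eps.

delta = eps/3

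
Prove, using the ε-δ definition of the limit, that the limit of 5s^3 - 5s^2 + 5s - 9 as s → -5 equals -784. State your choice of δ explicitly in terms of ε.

Fix ε > 0. We want δ > 0 such that 0 < |s + 5| < δ implies |(5s^3 - 5s^2 + 5s - 9) + 784| < ε.
(5s^3 - 5s^2 + 5s - 9) + 784 = 5s^3 - 5s^2 + 5s + 775 = (s + 5)(5s^2 - 30s + 155).
So |(5s^3 - 5s^2 + 5s - 9) + 784| = |s + 5|·|5s^2 - 30s + 155|.
Assume first that |s + 5| < 2, so |s| < 7. Then |5s^2 - 30s + 155| ≤ 5·7^2 + 30·7 + 155 = 610.
Hence |(5s^3 - 5s^2 + 5s - 9) + 784| ≤ 610|s + 5| < ε provided |s + 5| < ε/610.
Choosing δ = min(2, ε/610) ensures both conditions, hence |(5s^3 - 5s^2 + 5s - 9) + 784| < ε.

δ = min(2, ε/610)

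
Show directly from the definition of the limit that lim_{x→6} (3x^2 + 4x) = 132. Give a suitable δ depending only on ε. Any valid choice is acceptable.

δ = min(1, ε/43)

Suppose ε > 0. We want δ > 0 such that 0 < |x − 6| < δ implies |(3x^2 + 4x) − 132| < ε.
(3x^2 + 4x) − 132 = 3x^2 + 4x - 132 = (x − 6)(3x + 22).
So |(3x^2 + 4x) − 132| = |x − 6|·|3x + 22|.
Require δ ≤ 1. Then |x − 6| < 1 gives |x| < 7, and by the triangle inequality |3x + 22| ≤ 3·7 + 22 = 43.
Hence |(3x^2 + 4x) − 132| ≤ 43|x − 6| < ε provided |x − 6| < ε/43.
Take δ = min(1, ε/43). Then 0 < |x − 6| < δ gives both |x − 6| < 1 and |x − 6| < ε/43, so |(3x^2 + 4x) − 132| < ε.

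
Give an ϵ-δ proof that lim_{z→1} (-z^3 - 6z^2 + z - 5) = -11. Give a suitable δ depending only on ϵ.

Suppose ϵ > 0. We want δ > 0 such that 0 < |z − 1| < δ implies |(-z^3 - 6z^2 + z - 5) + 11| < ϵ.
(-z^3 - 6z^2 + z - 5) + 11 = -z^3 - 6z^2 + z + 6 = (z − 1)(-z^2 - 7z - 6).
So |(-z^3 - 6z^2 + z - 5) + 11| = |z − 1|·|-z^2 - 7z - 6|.
Require δ ≤ 1. Then |z − 1| < 1 gives |z| < 2, and by the triangle inequality |-z^2 - 7z - 6| ≤ 2^2 + 7·2 + 6 = 24.
Hence |(-z^3 - 6z^2 + z - 5) + 11| ≤ 24|z − 1| < ϵ provided |z − 1| < ϵ/24.
Take δ = min(1, ϵ/24). Then 0 < |z − 1| < δ gives both |z − 1| < 1 and |z − 1| < ϵ/24, so |(-z^3 - 6z^2 + z - 5) + 11| < ϵ.

δ = min(1, ϵ/24)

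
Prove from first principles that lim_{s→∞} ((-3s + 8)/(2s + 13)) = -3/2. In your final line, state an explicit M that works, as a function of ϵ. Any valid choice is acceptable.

M = (55/4)/ϵ

Let ϵ > 0. We seek M > 0 such that s > M implies |(-3s + 8)/(2s + 13) + 3/2| < ϵ.
(-3s + 8)/(2s + 13) + 3/2 = (2(-3s + 8) − (-3)(2s + 13)) / (2(2s + 13)) = 55/(2(2s + 13)).
For s > 0 we have 2s + 13 > 2s, so |(-3s + 8)/(2s + 13) + 3/2| = 55/(2(2s + 13)) < 55/(2·2s) = (55/4)/s.
Thus |(-3s + 8)/(2s + 13) + 3/2| < ϵ whenever s > (55/4)/ϵ.
Take M = (55/4)/ϵ. If s > M then |(-3s + 8)/(2s + 13) + 3/2| < (55/4)/s < ϵ.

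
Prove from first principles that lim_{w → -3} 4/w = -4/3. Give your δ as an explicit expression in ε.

Let ε > 0. We seek δ > 0 such that 0 < |w + 3| < δ implies |4/w + 4/3| < ε.
|4/w + 4/3| = 4·|-3 − w|/(3·|w|) = 4|w + 3|/(3|w|).
Restrict δ ≤ 3/2. Then |w + 3| < 3/2 gives |w| > 3/2, so 3|w| > 9/2.
Then |4/w + 4/3| < 4|w + 3|/(9/2), which is < ε when |w + 3| < (9/8)ε.
Take δ = min(3/2, (9/8)ε). Then 0 < |w + 3| < δ gives both |w + 3| < 3/2 and |w + 3| < (9/8)ε, so |4/w + 4/3| < ε.

δ = min(3/2, (9/8)ε)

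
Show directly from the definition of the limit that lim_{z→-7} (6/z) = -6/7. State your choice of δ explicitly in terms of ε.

δ = min(7/2, (49/12)ε)

Suppose ε > 0. We seek δ > 0 such that 0 < |z + 7| < δ implies |6/z + 6/7| < ε.
|6/z + 6/7| = 6·|-7 − z|/(7·|z|) = 6|z + 7|/(7|z|).
Restrict δ ≤ 7/2. Then |z + 7| < 7/2 gives |z| > 7/2, so 7|z| > 49/2.
Then |6/z + 6/7| < 6|z + 7|/(49/2), which is < ε when |z + 7| < (49/12)ε.
Take δ = min(7/2, (49/12)ε). Then 0 < |z + 7| < δ gives both |z + 7| < 7/2 and |z + 7| < (49/12)ε, so |6/z + 6/7| < ε.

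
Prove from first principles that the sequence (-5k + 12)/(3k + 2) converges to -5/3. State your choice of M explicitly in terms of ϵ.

M = (46/9)/ϵ

Suppose ϵ > 0. For k ≥ 1, |(-5k + 12)/(3k + 2) + 5/3| = |46|/(3(3k + 2)) = 46/(3(3k + 2)).
Since 3k + 2 ≥ 3k for k ≥ 1, this is ≤ 46/(3·3k) = (46/9)/k.
So |(-5k + 12)/(3k + 2) + 5/3| < ϵ whenever k > (46/9)/ϵ.
Take M = (46/9)/ϵ. If k > M then |(-5k + 12)/(3k + 2) + 5/3| ≤ (46/9)/k < ϵ.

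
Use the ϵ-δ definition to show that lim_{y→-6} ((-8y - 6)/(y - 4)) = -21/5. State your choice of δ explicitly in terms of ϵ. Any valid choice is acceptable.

δ = min(5, (25/19)ϵ)

Suppose ϵ > 0. We want δ > 0 with 0 < |y + 6| < δ ⇒ |(-8y - 6)/(y - 4) + 21/5| < ϵ.
Combining over a common denominator, (-8y - 6)/(y - 4) + 21/5 = [(-8y - 6)·(-10) − 42·(y - 4)] / [(-10)·(y - 4)] = 38(y + 6) / ((-10)(y - 4)).
So |(-8y - 6)/(y - 4) + 21/5| = 38|y + 6| / (10·|y − 4|).
Require δ ≤ 5, so |y − 4| ≥ |-10| − |y + 6| > 10 − 5 = 5.
Hence |(-8y - 6)/(y - 4) + 21/5| < 38|y + 6|/(10·5) = (19/25)|y + 6|, which is < ϵ once |y + 6| < (25/19)ϵ.
Take δ = min(5, (25/19)ϵ). Then 0 < |y + 6| < δ forces both bounds, so |(-8y - 6)/(y - 4) + 21/5| < ϵ.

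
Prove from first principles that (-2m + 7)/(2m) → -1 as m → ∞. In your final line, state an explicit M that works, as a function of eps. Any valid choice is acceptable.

M = (7/2)/eps

Let eps > 0 be given. For m ≥ 1, |(-2m + 7)/(2m) + 1| = |14|/(2(2m)) = 14/(2(2m)).
Since 2m ≥ 2m for m ≥ 1, this is ≤ 14/(2·2m) = (7/2)/m.
So |(-2m + 7)/(2m) + 1| < eps whenever m > (7/2)/eps.
Take M = (7/2)/eps. If m > M then |(-2m + 7)/(2m) + 1| ≤ (7/2)/m < eps.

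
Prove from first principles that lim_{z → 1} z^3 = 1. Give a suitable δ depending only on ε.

δ = min(2, ε/13)

Fix ε > 0. We seek δ > 0 with 0 < |z − 1| < δ ⇒ |z^3 − 1| < ε.
Factor: z^3 − 1 = (z − 1)(z^2 + z + 1), so |z^3 − 1| = |z − 1|·|z^2 + z + 1|.
Restrict δ ≤ 2. Then |z − 1| < 2 gives |z| < 3, so by the triangle inequality |z^2 + z + 1| ≤ 3^2 + 3 + 1 = 13.
Hence |z^3 − 1| ≤ 13|z − 1|, which is < ε once |z − 1| < ε/13.
Take δ = min(2, ε/13). If 0 < |z − 1| < δ then both bounds hold and |z^3 − 1| ≤ 13|z − 1| < 13·(ε/13) = ε.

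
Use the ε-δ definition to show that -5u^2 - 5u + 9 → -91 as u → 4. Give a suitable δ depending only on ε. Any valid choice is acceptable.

Let ε > 0 be given. We want δ > 0 such that 0 < |u − 4| < δ implies |(-5u^2 - 5u + 9) + 91| < ε.
(-5u^2 - 5u + 9) + 91 = -5u^2 - 5u + 100 = (u − 4)(-5u - 25).
So |(-5u^2 - 5u + 9) + 91| = |u − 4|·|-5u - 25|.
Require δ ≤ 1. Then |u − 4| < 1 gives |u| < 5, and by the triangle inequality |-5u - 25| ≤ 5·5 + 25 = 50.
Hence |(-5u^2 - 5u + 9) + 91| ≤ 50|u − 4| < ε provided |u − 4| < ε/50.
Choosing δ = min(1, ε/50) ensures both conditions, hence |(-5u^2 - 5u + 9) + 91| < ε.

δ = min(1, ε/50)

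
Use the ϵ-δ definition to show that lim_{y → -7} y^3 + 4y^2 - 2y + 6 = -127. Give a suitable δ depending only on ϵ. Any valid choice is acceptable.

Let ϵ > 0 be given. We want δ > 0 such that 0 < |y + 7| < δ implies |(y^3 + 4y^2 - 2y + 6) + 127| < ϵ.
(y^3 + 4y^2 - 2y + 6) + 127 = y^3 + 4y^2 - 2y + 133 = (y + 7)(y^2 - 3y + 19).
So |(y^3 + 4y^2 - 2y + 6) + 127| = |y + 7|·|y^2 - 3y + 19|.
Assume first that |y + 7| < 1, so |y| < 8. Then |y^2 - 3y + 19| ≤ 8^2 + 3·8 + 19 = 107.
Hence |(y^3 + 4y^2 - 2y + 6) + 127| ≤ 107|y + 7| < ϵ provided |y + 7| < ϵ/107.
Choosing δ = min(1, ϵ/107) ensures both conditions, hence |(y^3 + 4y^2 - 2y + 6) + 127| < ϵ.

δ = min(1, ϵ/107)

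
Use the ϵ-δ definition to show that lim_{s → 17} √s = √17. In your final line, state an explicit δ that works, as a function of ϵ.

δ = min(17, √17·ϵ)

Let ϵ > 0 be given. We want δ > 0 such that 0 < |s − 17| < δ implies |√s − √17| < ϵ.
Multiplying by the conjugate, |√s − √17| = |s − 17|/(√s + √17).
Restrict δ ≤ 17 so that |s − 17| < 17 forces s > 0, and then √s + √17 > √17.
Hence |√s − √17| < |s − 17|/√17, which is < ϵ once |s − 17| < √17·ϵ.
Take δ = min(17, √17·ϵ). If 0 < |s − 17| < δ then s > 0 and |√s − √17| < |s − 17|/√17 < ϵ.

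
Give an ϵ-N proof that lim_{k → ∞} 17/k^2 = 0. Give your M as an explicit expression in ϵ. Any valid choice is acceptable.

Fix ϵ > 0. For k ≥ 1, |17/k^2 − 0| = 17/k^2.
17/k^2 < ϵ ⇔ k^2 > 17/ϵ ⇔ k > (17/ϵ)^{1/2}.
Take M = (17/ϵ)^{1/2}. Then k > M implies 17/k^2 < ϵ.

M = (17/ϵ)^{1/2}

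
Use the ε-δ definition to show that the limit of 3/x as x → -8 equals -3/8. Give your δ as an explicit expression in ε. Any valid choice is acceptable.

δ = min(4, (32/3)ε)

Let ε > 0 be given. We seek δ > 0 such that 0 < |x + 8| < δ implies |3/x + 3/8| < ε.
|3/x + 3/8| = 3·|-8 − x|/(8·|x|) = 3|x + 8|/(8|x|).
Require δ ≤ 4 so that |x| > 8 − 4 = 4, hence 8|x| > 32.
Then |3/x + 3/8| < 3|x + 8|/32, which is < ε when |x + 8| < (32/3)ε.
Take δ = min(4, (32/3)ε). Then 0 < |x + 8| < δ gives both |x + 8| < 4 and |x + 8| < (32/3)ε, so |3/x + 3/8| < ε.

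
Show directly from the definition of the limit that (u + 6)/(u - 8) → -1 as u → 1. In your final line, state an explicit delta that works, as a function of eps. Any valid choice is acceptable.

Fix eps > 0. We want delta > 0 with 0 < |u − 1| < delta ⇒ |(u + 6)/(u - 8) + 1| < eps.
Combining over a common denominator, (u + 6)/(u - 8) + 1 = [(u + 6)·(-7) − 7·(u - 8)] / [(-7)·(u - 8)] = -14(u − 1) / ((-7)(u - 8)).
So |(u + 6)/(u - 8) + 1| = 14|u − 1| / (7·|u − 8|).
Require delta ≤ 7/2, so |u − 8| ≥ |-7| − |u − 1| > 7 − 7/2 = 7/2.
Hence |(u + 6)/(u - 8) + 1| < 14|u − 1|/(7·(7/2)) = (4/7)|u − 1|, which is < eps once |u − 1| < (7/4)eps.
Take delta = min(7/2, (7/4)eps). Then 0 < |u − 1| < delta forces both bounds, so |(u + 6)/(u - 8) + 1| < eps.

delta = min(7/2, (7/4)eps)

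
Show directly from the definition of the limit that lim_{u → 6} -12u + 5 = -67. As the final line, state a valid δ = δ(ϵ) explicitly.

δ = ϵ/12

Let ϵ > 0 be given. We need δ > 0 so that 0 < |u − 6| < δ implies |(-12u + 5) + 67| < ϵ.
Since (-12u + 5) + 67 = -12(u − 6), we have |(-12u + 5) + 67| = 12|u − 6|.
Thus it suffices that |u − 6| < ϵ/12.
Take δ = ϵ/12. If 0 < |u − 6| < δ then |(-12u + 5) + 67| = 12|u − 6| < 12·(ϵ/12) = ϵ.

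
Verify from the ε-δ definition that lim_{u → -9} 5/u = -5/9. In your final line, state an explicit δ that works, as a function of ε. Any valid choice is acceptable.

Suppose ε > 0. We seek δ > 0 such that 0 < |u + 9| < δ implies |5/u + 5/9| < ε.
|5/u + 5/9| = 5·|-9 − u|/(9·|u|) = 5|u + 9|/(9|u|).
Restrict δ ≤ 9/2. Then |u + 9| < 9/2 gives |u| > 9/2, so 9|u| > 81/2.
Then |5/u + 5/9| < 5|u + 9|/(81/2), which is < ε when |u + 9| < (81/10)ε.
Take δ = min(9/2, (81/10)ε). Then 0 < |u + 9| < δ gives both |u + 9| < 9/2 and |u + 9| < (81/10)ε, so |5/u + 5/9| < ε.

δ = min(9/2, (81/10)ε)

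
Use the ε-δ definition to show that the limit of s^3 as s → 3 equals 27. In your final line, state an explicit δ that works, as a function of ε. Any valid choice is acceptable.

δ = min(1, ε/37)

Suppose ε > 0. We seek δ > 0 with 0 < |s − 3| < δ ⇒ |s^3 − 27| < ε.
Factor: s^3 − 27 = (s − 3)(s^2 + 3s + 9), so |s^3 − 27| = |s − 3|·|s^2 + 3s + 9|.
Restrict δ ≤ 1. Then |s − 3| < 1 gives |s| < 4, so by the triangle inequality |s^2 + 3s + 9| ≤ 4^2 + 3·4 + 9 = 37.
Hence |s^3 − 27| ≤ 37|s − 3|, which is < ε once |s − 3| < ε/37.
Take δ = min(1, ε/37). If 0 < |s − 3| < δ then both bounds hold and |s^3 − 27| ≤ 37|s − 3| < 37·(ε/37) = ε.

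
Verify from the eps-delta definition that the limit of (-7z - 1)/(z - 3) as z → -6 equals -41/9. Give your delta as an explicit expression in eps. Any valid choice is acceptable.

Fix eps > 0. We want delta > 0 with 0 < |z + 6| < delta ⇒ |(-7z - 1)/(z - 3) + 41/9| < eps.
Combining over a common denominator, (-7z - 1)/(z - 3) + 41/9 = [(-7z - 1)·(-9) − 41·(z - 3)] / [(-9)·(z - 3)] = 22(z + 6) / ((-9)(z - 3)).
So |(-7z - 1)/(z - 3) + 41/9| = 22|z + 6| / (9·|z − 3|).
Restrict delta ≤ 9/2. Then |z + 6| < 9/2 gives |z − 3| = |(z + 6) + (-9)| ≥ 9 − 9/2 = 9/2.
Hence |(-7z - 1)/(z - 3) + 41/9| < 22|z + 6|/(9·(9/2)) = (44/81)|z + 6|, which is < eps once |z + 6| < (81/44)eps.
Take delta = min(9/2, (81/44)eps). Then 0 < |z + 6| < delta forces both bounds, so |(-7z - 1)/(z - 3) + 41/9| < eps.

delta = min(9/2, (81/44)eps)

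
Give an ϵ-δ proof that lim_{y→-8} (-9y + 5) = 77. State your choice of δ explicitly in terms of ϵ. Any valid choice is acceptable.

Let ϵ > 0. We need δ > 0 so that 0 < |y + 8| < δ implies |(-9y + 5) − 77| < ϵ.
Since (-9y + 5) − 77 = -9(y + 8), we have |(-9y + 5) − 77| = 9|y + 8|.
So 9|y + 8| < ϵ exactly when |y + 8| < ϵ/9.
Choosing δ = ϵ/9 gives |(-9y + 5) − 77| = 9|y + 8| < ϵ whenever |y + 8| < δ.

δ = ϵ/9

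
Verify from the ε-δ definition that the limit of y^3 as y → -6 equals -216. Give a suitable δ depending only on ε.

δ = min(1, ε/127)

Suppose ε > 0. We seek δ > 0 with 0 < |y + 6| < δ ⇒ |y^3 + 216| < ε.
Factor: y^3 + 216 = (y + 6)(y^2 - 6y + 36), so |y^3 + 216| = |y + 6|·|y^2 - 6y + 36|.
Restrict δ ≤ 1. Then |y + 6| < 1 gives |y| < 7, so by the triangle inequality |y^2 - 6y + 36| ≤ 7^2 + 6·7 + 36 = 127.
Hence |y^3 + 216| ≤ 127|y + 6|, which is < ε once |y + 6| < ε/127.
Take δ = min(1, ε/127). If 0 < |y + 6| < δ then both bounds hold and |y^3 + 216| ≤ 127|y + 6| < 127·(ε/127) = ε.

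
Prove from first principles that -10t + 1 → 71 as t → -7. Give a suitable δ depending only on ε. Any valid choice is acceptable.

Suppose ε > 0. We need δ > 0 so that 0 < |t + 7| < δ implies |(-10t + 1) − 71| < ε.
Since (-10t + 1) − 71 = -10(t + 7), we have |(-10t + 1) − 71| = 10|t + 7|.
So 10|t + 7| < ε exactly when |t + 7| < ε/10.
Choosing δ = ε/10 gives |(-10t + 1) − 71| = 10|t + 7| < ε whenever |t + 7| < δ.

δ = ε/10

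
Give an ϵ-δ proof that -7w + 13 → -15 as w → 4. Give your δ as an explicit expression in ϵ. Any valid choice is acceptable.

Fix ϵ > 0. We need δ > 0 so that 0 < |w − 4| < δ implies |(-7w + 13) + 15| < ϵ.
Since (-7w + 13) + 15 = -7(w − 4), we have |(-7w + 13) + 15| = 7|w − 4|.
So 7|w − 4| < ϵ exactly when |w − 4| < ϵ/7.
Take δ = ϵ/7. If 0 < |w − 4| < δ then |(-7w + 13) + 15| = 7|w − 4| < 7·(ϵ/7) = ϵ.

δ = ϵ/7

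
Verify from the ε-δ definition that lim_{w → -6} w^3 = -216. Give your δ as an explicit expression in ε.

Fix ε > 0. We seek δ > 0 with 0 < |w + 6| < δ ⇒ |w^3 + 216| < ε.
Factor: w^3 + 216 = (w + 6)(w^2 - 6w + 36), so |w^3 + 216| = |w + 6|·|w^2 - 6w + 36|.
Impose δ ≤ 1 so that |w| < 7; then |w^2 - 6w + 36| ≤ 127.
Hence |w^3 + 216| ≤ 127|w + 6|, which is < ε once |w + 6| < ε/127.
Take δ = min(1, ε/127). If 0 < |w + 6| < δ then both bounds hold and |w^3 + 216| ≤ 127|w + 6| < 127·(ε/127) = ε.

δ = min(1, ε/127)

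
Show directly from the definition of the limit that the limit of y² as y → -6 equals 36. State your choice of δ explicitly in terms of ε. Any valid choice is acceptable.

δ = min(2, ε/14)

Suppose ε > 0. We seek δ > 0 with 0 < |y + 6| < δ ⇒ |y² − 36| < ε.
Factor: y² − 36 = (y + 6)(y - 6), so |y² − 36| = |y + 6|·|y - 6|.
Impose δ ≤ 2 so that |y| < 8; then |y - 6| ≤ 14.
Hence |y² − 36| ≤ 14|y + 6|, which is < ε once |y + 6| < ε/14.
Take δ = min(2, ε/14). If 0 < |y + 6| < δ then both bounds hold and |y² − 36| ≤ 14|y + 6| < 14·(ε/14) = ε.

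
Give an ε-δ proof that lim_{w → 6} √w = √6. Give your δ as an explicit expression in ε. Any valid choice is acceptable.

δ = min(6, √6·ε)

Suppose ε > 0. We want δ > 0 such that 0 < |w − 6| < δ implies |√w − √6| < ε.
Multiplying by the conjugate, |√w − √6| = |w − 6|/(√w + √6).
Restrict δ ≤ 6 so that |w − 6| < 6 forces w > 0, and then √w + √6 > √6.
Hence |√w − √6| < |w − 6|/√6, which is < ε once |w − 6| < √6·ε.
Take δ = min(6, √6·ε). If 0 < |w − 6| < δ then w > 0 and |√w − √6| < |w − 6|/√6 < ε.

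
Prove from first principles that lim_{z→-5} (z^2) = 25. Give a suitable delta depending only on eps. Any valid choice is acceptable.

delta = min(1, eps/11)

Fix eps > 0. We seek delta > 0 with 0 < |z + 5| < delta ⇒ |z^2 − 25| < eps.
Factor: z^2 − 25 = (z + 5)(z - 5), so |z^2 − 25| = |z + 5|·|z - 5|.
Impose delta ≤ 1 so that |z| < 6; then |z - 5| ≤ 11.
Hence |z^2 − 25| ≤ 11|z + 5|, which is < eps once |z + 5| < eps/11.
Take delta = min(1, eps/11). If 0 < |z + 5| < delta then both bounds hold and |z^2 − 25| ≤ 11|z + 5| < 11·(eps/11) = eps.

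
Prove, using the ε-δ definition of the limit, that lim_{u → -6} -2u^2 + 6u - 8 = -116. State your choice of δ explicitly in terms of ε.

δ = min(2, ε/34)

Suppose ε > 0. We want δ > 0 such that 0 < |u + 6| < δ implies |(-2u^2 + 6u - 8) + 116| < ε.
(-2u^2 + 6u - 8) + 116 = -2u^2 + 6u + 108 = (u + 6)(-2u + 18).
So |(-2u^2 + 6u - 8) + 116| = |u + 6|·|-2u + 18|.
Require δ ≤ 2. Then |u + 6| < 2 gives |u| < 8, and by the triangle inequality |-2u + 18| ≤ 2·8 + 18 = 34.
Hence |(-2u^2 + 6u - 8) + 116| ≤ 34|u + 6| < ε provided |u + 6| < ε/34.
Choosing δ = min(2, ε/34) ensures both conditions, hence |(-2u^2 + 6u - 8) + 116| < ε.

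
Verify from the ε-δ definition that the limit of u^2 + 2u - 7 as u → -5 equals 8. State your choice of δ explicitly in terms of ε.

Let ε > 0 be given. We want δ > 0 such that 0 < |u + 5| < δ implies |(u^2 + 2u - 7) − 8| < ε.
(u^2 + 2u - 7) − 8 = u^2 + 2u - 15 = (u + 5)(u - 3).
So |(u^2 + 2u - 7) − 8| = |u + 5|·|u - 3|.
Assume first that |u + 5| < 2, so |u| < 7. Then |u - 3| ≤ 7 + 3 = 10.
Hence |(u^2 + 2u - 7) − 8| ≤ 10|u + 5| < ε provided |u + 5| < ε/10.
Choosing δ = min(2, ε/10) ensures both conditions, hence |(u^2 + 2u - 7) − 8| < ε.

δ = min(2, ε/10)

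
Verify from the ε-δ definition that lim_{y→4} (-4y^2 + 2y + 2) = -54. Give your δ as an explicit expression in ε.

Let ε > 0 be given. We want δ > 0 such that 0 < |y − 4| < δ implies |(-4y^2 + 2y + 2) + 54| < ε.
(-4y^2 + 2y + 2) + 54 = -4y^2 + 2y + 56 = (y − 4)(-4y - 14).
So |(-4y^2 + 2y + 2) + 54| = |y − 4|·|-4y - 14|.
Require δ ≤ 2. Then |y − 4| < 2 gives |y| < 6, and by the triangle inequality |-4y - 14| ≤ 4·6 + 14 = 38.
Hence |(-4y^2 + 2y + 2) + 54| ≤ 38|y − 4| < ε provided |y − 4| < ε/38.
Choosing δ = min(2, ε/38) ensures both conditions, hence |(-4y^2 + 2y + 2) + 54| < ε.

δ = min(2, ε/38)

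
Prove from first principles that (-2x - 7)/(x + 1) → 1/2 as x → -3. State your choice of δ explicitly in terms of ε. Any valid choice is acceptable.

δ = min(1, (2/5)ε)

Let ε > 0. We want δ > 0 with 0 < |x + 3| < δ ⇒ |(-2x - 7)/(x + 1) − (1/2)| < ε.
Combining over a common denominator, (-2x - 7)/(x + 1) − (1/2) = [(-2x - 7)·(-2) − (-1)·(x + 1)] / [(-2)·(x + 1)] = 5(x + 3) / ((-2)(x + 1)).
So |(-2x - 7)/(x + 1) − (1/2)| = 5|x + 3| / (2·|x + 1|).
Restrict δ ≤ 1. Then |x + 3| < 1 gives |x + 1| = |(x + 3) + (-2)| ≥ 2 − 1 = 1.
Hence |(-2x - 7)/(x + 1) − (1/2)| < 5|x + 3|/(2·1) = (5/2)|x + 3|, which is < ε once |x + 3| < (2/5)ε.
Take δ = min(1, (2/5)ε). Then 0 < |x + 3| < δ forces both bounds, so |(-2x - 7)/(x + 1) − (1/2)| < ε.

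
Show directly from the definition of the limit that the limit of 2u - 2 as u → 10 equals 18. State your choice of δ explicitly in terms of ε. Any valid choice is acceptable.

δ = ε/2

Let ε > 0. We need δ > 0 so that 0 < |u − 10| < δ implies |(2u - 2) − 18| < ε.
Since (2u - 2) − 18 = 2(u − 10), we have |(2u - 2) − 18| = 2|u − 10|.
Thus it suffices that |u − 10| < ε/2.
Choosing δ = ε/2 gives |(2u - 2) − 18| = 2|u − 10| < ε whenever |u − 10| < δ.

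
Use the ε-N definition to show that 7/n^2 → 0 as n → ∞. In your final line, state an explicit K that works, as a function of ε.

Let ε > 0. For n ≥ 1, |7/n^2 − 0| = 7/n^2.
7/n^2 < ε ⇔ n^2 > 7/ε ⇔ n > (7/ε)^{1/2}.
Take K = (7/ε)^{1/2}. Then n > K implies 7/n^2 < ε.

K = (7/ε)^{1/2}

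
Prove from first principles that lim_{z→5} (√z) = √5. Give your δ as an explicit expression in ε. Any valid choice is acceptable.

δ = min(5, √5·ε)

Suppose ε > 0. We want δ > 0 such that 0 < |z − 5| < δ implies |√z − √5| < ε.
Multiplying by the conjugate, |√z − √5| = |z − 5|/(√z + √5).
Restrict δ ≤ 5 so that |z − 5| < 5 forces z > 0, and then √z + √5 > √5.
Hence |√z − √5| < |z − 5|/√5, which is < ε once |z − 5| < √5·ε.
Take δ = min(5, √5·ε). If 0 < |z − 5| < δ then z > 0 and |√z − √5| < |z − 5|/√5 < ε.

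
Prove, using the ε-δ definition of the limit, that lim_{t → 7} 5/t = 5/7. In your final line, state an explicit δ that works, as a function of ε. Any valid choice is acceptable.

Suppose ε > 0. We seek δ > 0 such that 0 < |t − 7| < δ implies |5/t − (5/7)| < ε.
|5/t − (5/7)| = 5·|7 − t|/(7·|t|) = 5|t − 7|/(7|t|).
Restrict δ ≤ 7/2. Then |t − 7| < 7/2 gives |t| > 7/2, so 7|t| > 49/2.
Then |5/t − (5/7)| < 5|t − 7|/(49/2), which is < ε when |t − 7| < (49/10)ε.
Take δ = min(7/2, (49/10)ε). Then 0 < |t − 7| < δ gives both |t − 7| < 7/2 and |t − 7| < (49/10)ε, so |5/t − (5/7)| < ε.

δ = min(7/2, (49/10)ε)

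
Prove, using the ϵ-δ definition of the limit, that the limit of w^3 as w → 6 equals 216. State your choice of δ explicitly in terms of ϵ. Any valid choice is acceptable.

δ = min(1, ϵ/127)

Fix ϵ > 0. We seek δ > 0 with 0 < |w − 6| < δ ⇒ |w^3 − 216| < ϵ.
Factor: w^3 − 216 = (w − 6)(w^2 + 6w + 36), so |w^3 − 216| = |w − 6|·|w^2 + 6w + 36|.
Restrict δ ≤ 1. Then |w − 6| < 1 gives |w| < 7, so by the triangle inequality |w^2 + 6w + 36| ≤ 7^2 + 6·7 + 36 = 127.
Hence |w^3 − 216| ≤ 127|w − 6|, which is < ϵ once |w − 6| < ϵ/127.
Take δ = min(1, ϵ/127). If 0 < |w − 6| < δ then both bounds hold and |w^3 − 216| ≤ 127|w − 6| < 127·(ϵ/127) = ϵ.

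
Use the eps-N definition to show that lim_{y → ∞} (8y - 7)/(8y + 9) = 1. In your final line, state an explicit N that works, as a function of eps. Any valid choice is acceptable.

Let eps > 0. We seek N > 0 such that y > N implies |(8y - 7)/(8y + 9) − 1| < eps.
(8y - 7)/(8y + 9) − 1 = (8(8y - 7) − 8(8y + 9)) / (8(8y + 9)) = -128/(8(8y + 9)).
For y > 0 we have 8y + 9 > 8y, so |(8y - 7)/(8y + 9) − 1| = 128/(8(8y + 9)) < 128/(8·8y) = 2/y.
Thus |(8y - 7)/(8y + 9) − 1| < eps whenever y > 2/eps.
Take N = 2/eps. If y > N then |(8y - 7)/(8y + 9) − 1| < 2/y < eps.

N = 2/eps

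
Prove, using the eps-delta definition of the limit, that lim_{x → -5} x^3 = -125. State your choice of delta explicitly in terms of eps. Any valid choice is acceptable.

Let eps > 0 be given. We seek delta > 0 with 0 < |x + 5| < delta ⇒ |x^3 + 125| < eps.
Factor: x^3 + 125 = (x + 5)(x^2 - 5x + 25), so |x^3 + 125| = |x + 5|·|x^2 - 5x + 25|.
Restrict delta ≤ 1. Then |x + 5| < 1 gives |x| < 6, so by the triangle inequality |x^2 - 5x + 25| ≤ 6^2 + 5·6 + 25 = 91.
Hence |x^3 + 125| ≤ 91|x + 5|, which is < eps once |x + 5| < eps/91.
Take delta = min(1, eps/91). If 0 < |x + 5| < delta then both bounds hold and |x^3 + 125| ≤ 91|x + 5| < 91·(eps/91) = eps.

delta = min(1, eps/91)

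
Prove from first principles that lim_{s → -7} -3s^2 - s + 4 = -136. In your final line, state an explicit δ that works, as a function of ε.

δ = min(2, ε/47)

Let ε > 0 be given. We want δ > 0 such that 0 < |s + 7| < δ implies |(-3s^2 - s + 4) + 136| < ε.
(-3s^2 - s + 4) + 136 = -3s^2 - s + 140 = (s + 7)(-3s + 20).
So |(-3s^2 - s + 4) + 136| = |s + 7|·|-3s + 20|.
Require δ ≤ 2. Then |s + 7| < 2 gives |s| < 9, and by the triangle inequality |-3s + 20| ≤ 3·9 + 20 = 47.
Hence |(-3s^2 - s + 4) + 136| ≤ 47|s + 7| < ε provided |s + 7| < ε/47.
Choosing δ = min(2, ε/47) ensures both conditions, hence |(-3s^2 - s + 4) + 136| < ε.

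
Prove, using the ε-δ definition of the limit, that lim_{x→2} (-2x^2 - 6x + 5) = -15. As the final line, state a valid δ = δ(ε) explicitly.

δ = min(1, ε/16)

Fix ε > 0. We want δ > 0 such that 0 < |x − 2| < δ implies |(-2x^2 - 6x + 5) + 15| < ε.
(-2x^2 - 6x + 5) + 15 = -2x^2 - 6x + 20 = (x − 2)(-2x - 10).
So |(-2x^2 - 6x + 5) + 15| = |x − 2|·|-2x - 10|.
Assume first that |x − 2| < 1, so |x| < 3. Then |-2x - 10| ≤ 2·3 + 10 = 16.
Hence |(-2x^2 - 6x + 5) + 15| ≤ 16|x − 2| < ε provided |x − 2| < ε/16.
Choosing δ = min(1, ε/16) ensures both conditions, hence |(-2x^2 - 6x + 5) + 15| < ε.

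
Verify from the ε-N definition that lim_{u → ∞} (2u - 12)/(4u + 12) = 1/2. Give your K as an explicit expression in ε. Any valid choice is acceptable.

Fix ε > 0. We seek K > 0 such that u > K implies |(2u - 12)/(4u + 12) − (1/2)| < ε.
(2u - 12)/(4u + 12) − (1/2) = (4(2u - 12) − 2(4u + 12)) / (4(4u + 12)) = -72/(4(4u + 12)).
For u > 0 we have 4u + 12 > 4u, so |(2u - 12)/(4u + 12) − (1/2)| = 72/(4(4u + 12)) < 72/(4·4u) = (9/2)/u.
Thus |(2u - 12)/(4u + 12) − (1/2)| < ε whenever u > (9/2)/ε.
Take K = (9/2)/ε. If u > K then |(2u - 12)/(4u + 12) − (1/2)| < (9/2)/u < ε.

K = (9/2)/ε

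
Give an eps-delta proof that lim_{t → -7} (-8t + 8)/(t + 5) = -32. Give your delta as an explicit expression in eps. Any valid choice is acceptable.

delta = min(1, (1/24)eps)

Let eps > 0 be given. We want delta > 0 with 0 < |t + 7| < delta ⇒ |(-8t + 8)/(t + 5) + 32| < eps.
Combining over a common denominator, (-8t + 8)/(t + 5) + 32 = [(-8t + 8)·(-2) − 64·(t + 5)] / [(-2)·(t + 5)] = -48(t + 7) / ((-2)(t + 5)).
So |(-8t + 8)/(t + 5) + 32| = 48|t + 7| / (2·|t + 5|).
Restrict delta ≤ 1. Then |t + 7| < 1 gives |t + 5| = |(t + 7) + (-2)| ≥ 2 − 1 = 1.
Hence |(-8t + 8)/(t + 5) + 32| < 48|t + 7|/(2·1) = 24|t + 7|, which is < eps once |t + 7| < (1/24)eps.
Take delta = min(1, (1/24)eps). Then 0 < |t + 7| < delta forces both bounds, so |(-8t + 8)/(t + 5) + 32| < eps.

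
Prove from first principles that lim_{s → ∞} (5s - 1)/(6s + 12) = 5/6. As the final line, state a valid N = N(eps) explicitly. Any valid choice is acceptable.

Suppose eps > 0. We seek N > 0 such that s > N implies |(5s - 1)/(6s + 12) − (5/6)| < eps.
(5s - 1)/(6s + 12) − (5/6) = (6(5s - 1) − 5(6s + 12)) / (6(6s + 12)) = -66/(6(6s + 12)).
For s > 0 we have 6s + 12 > 6s, so |(5s - 1)/(6s + 12) − (5/6)| = 66/(6(6s + 12)) < 66/(6·6s) = (11/6)/s.
Thus |(5s - 1)/(6s + 12) − (5/6)| < eps whenever s > (11/6)/eps.
Take N = (11/6)/eps. If s > N then |(5s - 1)/(6s + 12) − (5/6)| < (11/6)/s < eps.

N = (11/6)/eps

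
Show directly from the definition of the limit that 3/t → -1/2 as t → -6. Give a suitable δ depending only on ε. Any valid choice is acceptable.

Let ε > 0 be given. We seek δ > 0 such that 0 < |t + 6| < δ implies |3/t + 1/2| < ε.
|3/t + 1/2| = 3·|-6 − t|/(6·|t|) = 3|t + 6|/(6|t|).
Require δ ≤ 3 so that |t| > 6 − 3 = 3, hence 6|t| > 18.
Then |3/t + 1/2| < 3|t + 6|/18, which is < ε when |t + 6| < 6ε.
Take δ = min(3, 6ε). Then 0 < |t + 6| < δ gives both |t + 6| < 3 and |t + 6| < 6ε, so |3/t + 1/2| < ε.

δ = min(3, 6ε)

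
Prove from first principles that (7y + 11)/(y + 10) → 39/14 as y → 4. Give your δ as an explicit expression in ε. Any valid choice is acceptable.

δ = min(7, (98/59)ε)

Fix ε > 0. We want δ > 0 with 0 < |y − 4| < δ ⇒ |(7y + 11)/(y + 10) − (39/14)| < ε.
Combining over a common denominator, (7y + 11)/(y + 10) − (39/14) = [(7y + 11)·14 − 39·(y + 10)] / [14·(y + 10)] = 59(y − 4) / (14(y + 10)).
So |(7y + 11)/(y + 10) − (39/14)| = 59|y − 4| / (14·|y + 10|).
Require δ ≤ 7, so |y + 10| ≥ |14| − |y − 4| > 14 − 7 = 7.
Hence |(7y + 11)/(y + 10) − (39/14)| < 59|y − 4|/(14·7) = (59/98)|y − 4|, which is < ε once |y − 4| < (98/59)ε.
Take δ = min(7, (98/59)ε). Then 0 < |y − 4| < δ forces both bounds, so |(7y + 11)/(y + 10) − (39/14)| < ε.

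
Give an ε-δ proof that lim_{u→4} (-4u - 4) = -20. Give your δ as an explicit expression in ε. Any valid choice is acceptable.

Let ε > 0 be given. We need δ > 0 so that 0 < |u − 4| < δ implies |(-4u - 4) + 20| < ε.
Since (-4u - 4) + 20 = -4(u − 4), we have |(-4u - 4) + 20| = 4|u − 4|.
Thus it suffices that |u − 4| < ε/4.
Choosing δ = ε/4 gives |(-4u - 4) + 20| = 4|u − 4| < ε whenever |u − 4| < δ.

δ = ε/4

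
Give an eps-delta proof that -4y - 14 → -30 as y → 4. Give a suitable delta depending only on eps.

delta = eps/4

Suppose eps > 0. We need delta > 0 so that 0 < |y − 4| < delta implies |(-4y - 14) + 30| < eps.
|(-4y - 14) + 30| = |-4y + 16| = 4|y − 4|.
So 4|y − 4| < eps exactly when |y − 4| < eps/4.
Choosing delta = eps/4 gives |(-4y - 14) + 30| = 4|y − 4| < eps whenever |y − 4| < delta.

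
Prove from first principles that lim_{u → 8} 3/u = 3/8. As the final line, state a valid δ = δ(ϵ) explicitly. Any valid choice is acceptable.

Fix ϵ > 0. We seek δ > 0 such that 0 < |u − 8| < δ implies |3/u − (3/8)| < ϵ.
|3/u − (3/8)| = 3·|8 − u|/(8·|u|) = 3|u − 8|/(8|u|).
Restrict δ ≤ 4. Then |u − 8| < 4 gives |u| > 4, so 8|u| > 32.
Then |3/u − (3/8)| < 3|u − 8|/32, which is < ϵ when |u − 8| < (32/3)ϵ.
Take δ = min(4, (32/3)ϵ). Then 0 < |u − 8| < δ gives both |u − 8| < 4 and |u − 8| < (32/3)ϵ, so |3/u − (3/8)| < ϵ.

δ = min(4, (32/3)ϵ)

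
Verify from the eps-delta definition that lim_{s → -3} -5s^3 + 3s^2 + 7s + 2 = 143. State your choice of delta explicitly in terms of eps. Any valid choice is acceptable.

Let eps > 0 be given. We want delta > 0 such that 0 < |s + 3| < delta implies |(-5s^3 + 3s^2 + 7s + 2) − 143| < eps.
(-5s^3 + 3s^2 + 7s + 2) − 143 = -5s^3 + 3s^2 + 7s - 141 = (s + 3)(-5s^2 + 18s - 47).
So |(-5s^3 + 3s^2 + 7s + 2) − 143| = |s + 3|·|-5s^2 + 18s - 47|.
Require delta ≤ 1. Then |s + 3| < 1 gives |s| < 4, and by the triangle inequality |-5s^2 + 18s - 47| ≤ 5·4^2 + 18·4 + 47 = 199.
Hence |(-5s^3 + 3s^2 + 7s + 2) − 143| ≤ 199|s + 3| < eps provided |s + 3| < eps/199.
Take delta = min(1, eps/199). Then 0 < |s + 3| < delta gives both |s + 3| < 1 and |s + 3| < eps/199, so |(-5s^3 + 3s^2 + 7s + 2) − 143| < eps.

delta = min(1, eps/199)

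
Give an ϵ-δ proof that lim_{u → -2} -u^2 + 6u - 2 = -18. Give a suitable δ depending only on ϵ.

Let ϵ > 0. We want δ > 0 such that 0 < |u + 2| < δ implies |(-u^2 + 6u - 2) + 18| < ϵ.
(-u^2 + 6u - 2) + 18 = -u^2 + 6u + 16 = (u + 2)(-u + 8).
So |(-u^2 + 6u - 2) + 18| = |u + 2|·|-u + 8|.
Require δ ≤ 1. Then |u + 2| < 1 gives |u| < 3, and by the triangle inequality |-u + 8| ≤ 3 + 8 = 11.
Hence |(-u^2 + 6u - 2) + 18| ≤ 11|u + 2| < ϵ provided |u + 2| < ϵ/11.
Choosing δ = min(1, ϵ/11) ensures both conditions, hence |(-u^2 + 6u - 2) + 18| < ϵ.

δ = min(1, ϵ/11)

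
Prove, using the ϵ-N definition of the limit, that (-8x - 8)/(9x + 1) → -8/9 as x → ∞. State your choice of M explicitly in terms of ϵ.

M = (64/81)/ϵ

Let ϵ > 0 be given. We seek M > 0 such that x > M implies |(-8x - 8)/(9x + 1) + 8/9| < ϵ.
(-8x - 8)/(9x + 1) + 8/9 = (9(-8x - 8) − (-8)(9x + 1)) / (9(9x + 1)) = -64/(9(9x + 1)).
For x > 0 we have 9x + 1 > 9x, so |(-8x - 8)/(9x + 1) + 8/9| = 64/(9(9x + 1)) < 64/(9·9x) = (64/81)/x.
Thus |(-8x - 8)/(9x + 1) + 8/9| < ϵ whenever x > (64/81)/ϵ.
Take M = (64/81)/ϵ. If x > M then |(-8x - 8)/(9x + 1) + 8/9| < (64/81)/x < ϵ.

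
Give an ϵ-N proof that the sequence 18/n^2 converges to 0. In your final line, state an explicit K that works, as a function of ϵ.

Let ϵ > 0. For n ≥ 1, |18/n^2 − 0| = 18/n^2.
18/n^2 < ϵ ⇔ n^2 > 18/ϵ ⇔ n > (18/ϵ)^{1/2}.
Take K = (18/ϵ)^{1/2}. Then n > K implies 18/n^2 < ϵ.

K = (18/ϵ)^{1/2}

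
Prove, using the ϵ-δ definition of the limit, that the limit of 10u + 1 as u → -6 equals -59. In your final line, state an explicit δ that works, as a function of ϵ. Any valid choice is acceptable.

Suppose ϵ > 0. We need δ > 0 so that 0 < |u + 6| < δ implies |(10u + 1) + 59| < ϵ.
Since (10u + 1) + 59 = 10(u + 6), we have |(10u + 1) + 59| = 10|u + 6|.
Thus it suffices that |u + 6| < ϵ/10.
Take δ = ϵ/10. If 0 < |u + 6| < δ then |(10u + 1) + 59| = 10|u + 6| < 10·(ϵ/10) = ϵ.

δ = ϵ/10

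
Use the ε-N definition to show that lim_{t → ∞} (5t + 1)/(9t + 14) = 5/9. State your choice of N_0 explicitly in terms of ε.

Suppose ε > 0. We seek N_0 > 0 such that t > N_0 implies |(5t + 1)/(9t + 14) − (5/9)| < ε.
(5t + 1)/(9t + 14) − (5/9) = (9(5t + 1) − 5(9t + 14)) / (9(9t + 14)) = -61/(9(9t + 14)).
For t > 0 we have 9t + 14 > 9t, so |(5t + 1)/(9t + 14) − (5/9)| = 61/(9(9t + 14)) < 61/(9·9t) = (61/81)/t.
Thus |(5t + 1)/(9t + 14) − (5/9)| < ε whenever t > (61/81)/ε.
Take N_0 = (61/81)/ε. If t > N_0 then |(5t + 1)/(9t + 14) − (5/9)| < (61/81)/t < ε.

N_0 = (61/81)/ε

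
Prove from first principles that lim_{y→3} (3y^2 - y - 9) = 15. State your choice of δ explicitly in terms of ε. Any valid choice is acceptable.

Let ε > 0. We want δ > 0 such that 0 < |y − 3| < δ implies |(3y^2 - y - 9) − 15| < ε.
(3y^2 - y - 9) − 15 = 3y^2 - y - 24 = (y − 3)(3y + 8).
So |(3y^2 - y - 9) − 15| = |y − 3|·|3y + 8|.
Require δ ≤ 1. Then |y − 3| < 1 gives |y| < 4, and by the triangle inequality |3y + 8| ≤ 3·4 + 8 = 20.
Hence |(3y^2 - y - 9) − 15| ≤ 20|y − 3| < ε provided |y − 3| < ε/20.
Take δ = min(1, ε/20). Then 0 < |y − 3| < δ gives both |y − 3| < 1 and |y − 3| < ε/20, so |(3y^2 - y - 9) − 15| < ε.

δ = min(1, ε/20)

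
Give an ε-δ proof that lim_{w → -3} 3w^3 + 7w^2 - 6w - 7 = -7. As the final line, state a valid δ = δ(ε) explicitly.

Suppose ε > 0. We want δ > 0 such that 0 < |w + 3| < δ implies |(3w^3 + 7w^2 - 6w - 7) + 7| < ε.
(3w^3 + 7w^2 - 6w - 7) + 7 = 3w^3 + 7w^2 - 6w = (w + 3)(3w^2 - 2w).
So |(3w^3 + 7w^2 - 6w - 7) + 7| = |w + 3|·|3w^2 - 2w|.
Require δ ≤ 2. Then |w + 3| < 2 gives |w| < 5, and by the triangle inequality |3w^2 - 2w| ≤ 3·5^2 + 2·5 = 85.
Hence |(3w^3 + 7w^2 - 6w - 7) + 7| ≤ 85|w + 3| < ε provided |w + 3| < ε/85.
Take δ = min(2, ε/85). Then 0 < |w + 3| < δ gives both |w + 3| < 2 and |w + 3| < ε/85, so |(3w^3 + 7w^2 - 6w - 7) + 7| < ε.

δ = min(2, ε/85)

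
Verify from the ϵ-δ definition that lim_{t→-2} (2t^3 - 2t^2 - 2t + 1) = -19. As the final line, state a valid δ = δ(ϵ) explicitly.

Fix ϵ > 0. We want δ > 0 such that 0 < |t + 2| < δ implies |(2t^3 - 2t^2 - 2t + 1) + 19| < ϵ.
(2t^3 - 2t^2 - 2t + 1) + 19 = 2t^3 - 2t^2 - 2t + 20 = (t + 2)(2t^2 - 6t + 10).
So |(2t^3 - 2t^2 - 2t + 1) + 19| = |t + 2|·|2t^2 - 6t + 10|.
Require δ ≤ 1. Then |t + 2| < 1 gives |t| < 3, and by the triangle inequality |2t^2 - 6t + 10| ≤ 2·3^2 + 6·3 + 10 = 46.
Hence |(2t^3 - 2t^2 - 2t + 1) + 19| ≤ 46|t + 2| < ϵ provided |t + 2| < ϵ/46.
Choosing δ = min(1, ϵ/46) ensures both conditions, hence |(2t^3 - 2t^2 - 2t + 1) + 19| < ϵ.

δ = min(1, ϵ/46)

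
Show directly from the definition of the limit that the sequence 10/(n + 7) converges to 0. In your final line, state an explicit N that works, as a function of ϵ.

Let ϵ > 0 be given. For n ≥ 1, |10/(n + 7) − 0| = 10/(n + 7) ≤ 10/n.
We need 10/n < ϵ, i.e. n > 10/ϵ.
Take N = 10/ϵ. If n > N then |10/(n + 7)| ≤ 10/n < ϵ.

N = 10/ϵ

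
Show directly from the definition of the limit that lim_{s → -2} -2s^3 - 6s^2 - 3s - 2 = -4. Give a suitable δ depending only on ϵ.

Let ϵ > 0 be given. We want δ > 0 such that 0 < |s + 2| < δ implies |(-2s^3 - 6s^2 - 3s - 2) + 4| < ϵ.
(-2s^3 - 6s^2 - 3s - 2) + 4 = -2s^3 - 6s^2 - 3s + 2 = (s + 2)(-2s^2 - 2s + 1).
So |(-2s^3 - 6s^2 - 3s - 2) + 4| = |s + 2|·|-2s^2 - 2s + 1|.
Assume first that |s + 2| < 2, so |s| < 4. Then |-2s^2 - 2s + 1| ≤ 2·4^2 + 2·4 + 1 = 41.
Hence |(-2s^3 - 6s^2 - 3s - 2) + 4| ≤ 41|s + 2| < ϵ provided |s + 2| < ϵ/41.
Take δ = min(2, ϵ/41). Then 0 < |s + 2| < δ gives both |s + 2| < 2 and |s + 2| < ϵ/41, so |(-2s^3 - 6s^2 - 3s - 2) + 4| < ϵ.

δ = min(2, ϵ/41)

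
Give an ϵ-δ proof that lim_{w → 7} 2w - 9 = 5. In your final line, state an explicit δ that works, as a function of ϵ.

Fix ϵ > 0. We need δ > 0 so that 0 < |w − 7| < δ implies |(2w - 9) − 5| < ϵ.
|(2w - 9) − 5| = |2w - 14| = 2|w − 7|.
So 2|w − 7| < ϵ exactly when |w − 7| < ϵ/2.
Take δ = ϵ/2. If 0 < |w − 7| < δ then |(2w - 9) − 5| = 2|w − 7| < 2·(ϵ/2) = ϵ.

δ = ϵ/2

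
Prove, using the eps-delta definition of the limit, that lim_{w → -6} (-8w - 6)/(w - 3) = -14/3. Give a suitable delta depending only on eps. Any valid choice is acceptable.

Suppose eps > 0. We want delta > 0 with 0 < |w + 6| < delta ⇒ |(-8w - 6)/(w - 3) + 14/3| < eps.
Combining over a common denominator, (-8w - 6)/(w - 3) + 14/3 = [(-8w - 6)·(-9) − 42·(w - 3)] / [(-9)·(w - 3)] = 30(w + 6) / ((-9)(w - 3)).
So |(-8w - 6)/(w - 3) + 14/3| = 30|w + 6| / (9·|w − 3|).
Require delta ≤ 9/2, so |w − 3| ≥ |-9| − |w + 6| > 9 − 9/2 = 9/2.
Hence |(-8w - 6)/(w - 3) + 14/3| < 30|w + 6|/(9·(9/2)) = (20/27)|w + 6|, which is < eps once |w + 6| < (27/20)eps.
Take delta = min(9/2, (27/20)eps). Then 0 < |w + 6| < delta forces both bounds, so |(-8w - 6)/(w - 3) + 14/3| < eps.

delta = min(9/2, (27/20)eps)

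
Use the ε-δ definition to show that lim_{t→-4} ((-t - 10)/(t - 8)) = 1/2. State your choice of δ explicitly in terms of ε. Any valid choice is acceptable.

δ = min(6, 4ε)

Suppose ε > 0. We want δ > 0 with 0 < |t + 4| < δ ⇒ |(-t - 10)/(t - 8) − (1/2)| < ε.
Combining over a common denominator, (-t - 10)/(t - 8) − (1/2) = [(-t - 10)·(-12) − (-6)·(t - 8)] / [(-12)·(t - 8)] = 18(t + 4) / ((-12)(t - 8)).
So |(-t - 10)/(t - 8) − (1/2)| = 18|t + 4| / (12·|t − 8|).
Require δ ≤ 6, so |t − 8| ≥ |-12| − |t + 4| > 12 − 6 = 6.
Hence |(-t - 10)/(t - 8) − (1/2)| < 18|t + 4|/(12·6) = (1/4)|t + 4|, which is < ε once |t + 4| < 4ε.
Take δ = min(6, 4ε). Then 0 < |t + 4| < δ forces both bounds, so |(-t - 10)/(t - 8) − (1/2)| < ε.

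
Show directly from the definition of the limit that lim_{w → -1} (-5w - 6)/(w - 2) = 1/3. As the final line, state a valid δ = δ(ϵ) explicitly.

δ = min(3/2, (9/32)ϵ)

Suppose ϵ > 0. We want δ > 0 with 0 < |w + 1| < δ ⇒ |(-5w - 6)/(w - 2) − (1/3)| < ϵ.
Combining over a common denominator, (-5w - 6)/(w - 2) − (1/3) = [(-5w - 6)·(-3) − (-1)·(w - 2)] / [(-3)·(w - 2)] = 16(w + 1) / ((-3)(w - 2)).
So |(-5w - 6)/(w - 2) − (1/3)| = 16|w + 1| / (3·|w − 2|).
Require δ ≤ 3/2, so |w − 2| ≥ |-3| − |w + 1| > 3 − 3/2 = 3/2.
Hence |(-5w - 6)/(w - 2) − (1/3)| < 16|w + 1|/(3·(3/2)) = (32/9)|w + 1|, which is < ϵ once |w + 1| < (9/32)ϵ.
Take δ = min(3/2, (9/32)ϵ). Then 0 < |w + 1| < δ forces both bounds, so |(-5w - 6)/(w - 2) − (1/3)| < ϵ.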